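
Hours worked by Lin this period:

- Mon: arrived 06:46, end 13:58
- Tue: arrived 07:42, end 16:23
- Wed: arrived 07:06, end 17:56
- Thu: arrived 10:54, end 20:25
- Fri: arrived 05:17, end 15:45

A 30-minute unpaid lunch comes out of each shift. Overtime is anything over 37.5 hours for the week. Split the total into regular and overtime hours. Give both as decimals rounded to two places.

Mon: 06:46–13:58 = 7 h 12 min; less 30 min break → 6 h 42 min
Tue: 07:42–16:23 = 8 h 41 min; less 30 min break → 8 h 11 min
Wed: 07:06–17:56 = 10 h 50 min; less 30 min break → 10 h 20 min
Thu: 10:54–20:25 = 9 h 31 min; less 30 min break → 9 h 1 min
Fri: 05:17–15:45 = 10 h 28 min; less 30 min break → 9 h 58 min
Total worked: 44 h 12 min = 44.20 h.
Threshold 37.5 h → overtime 6 h 42 min, regular 37 h 30 min.

Regular 37.50 hours, overtime 6.70 hours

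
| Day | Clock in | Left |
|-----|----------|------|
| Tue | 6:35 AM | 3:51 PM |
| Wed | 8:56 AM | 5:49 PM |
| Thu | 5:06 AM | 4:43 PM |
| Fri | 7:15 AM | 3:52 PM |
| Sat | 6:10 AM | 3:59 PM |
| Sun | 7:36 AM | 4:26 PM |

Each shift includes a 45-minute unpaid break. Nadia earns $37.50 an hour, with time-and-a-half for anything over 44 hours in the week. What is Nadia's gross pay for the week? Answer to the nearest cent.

Tue: 6:35 AM–3:51 PM = 9 h 16 min; less 45 min break → 8 h 31 min
Wed: 8:56 AM–5:49 PM = 8 h 53 min; less 45 min break → 8 h 8 min
Thu: 5:06 AM–4:43 PM = 11 h 37 min; less 45 min break → 10 h 52 min
Fri: 7:15 AM–3:52 PM = 8 h 37 min; less 45 min break → 7 h 52 min
Sat: 6:10 AM–3:59 PM = 9 h 49 min; less 45 min break → 9 h 4 min
Sun: 7:36 AM–4:26 PM = 8 h 50 min; less 45 min break → 8 h 5 min
Total worked: 52 h 32 min = 3152 min.
Regular 44 h 0 min = 2640 min at $37.50/h; overtime 8 h 32 min = 512 min at $56.25/h.
Pay = (2640 × $37.50 + 512 × $56.25) ÷ 60 = $2130.00.

$2130.00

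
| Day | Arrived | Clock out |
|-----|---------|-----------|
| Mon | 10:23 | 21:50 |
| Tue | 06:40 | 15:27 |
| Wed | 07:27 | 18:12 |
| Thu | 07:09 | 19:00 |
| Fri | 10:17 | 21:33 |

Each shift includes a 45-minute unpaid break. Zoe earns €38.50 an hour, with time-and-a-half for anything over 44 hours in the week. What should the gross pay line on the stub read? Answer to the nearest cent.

Mon: 10:23–21:50 = 11 h 27 min; less 45 min break → 10 h 42 min
Tue: 06:40–15:27 = 8 h 47 min; less 45 min break → 8 h 2 min
Wed: 07:27–18:12 = 10 h 45 min; less 45 min break → 10 h 0 min
Thu: 07:09–19:00 = 11 h 51 min; less 45 min break → 11 h 6 min
Fri: 10:17–21:33 = 11 h 16 min; less 45 min break → 10 h 31 min
Total worked: 50 h 21 min = 3021 min.
Regular 44 h 0 min = 2640 min at €38.50/h; overtime 6 h 21 min = 381 min at €57.75/h.
Pay = (2640 × €38.50 + 381 × €57.75) ÷ 60 = €2060.71.

€2060.71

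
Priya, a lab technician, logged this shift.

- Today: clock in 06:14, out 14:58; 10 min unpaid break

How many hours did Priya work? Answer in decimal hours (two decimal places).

8.57 hours

Today: 06:14–14:58 = 8 h 44 min; less 10 min break → 8 h 34 min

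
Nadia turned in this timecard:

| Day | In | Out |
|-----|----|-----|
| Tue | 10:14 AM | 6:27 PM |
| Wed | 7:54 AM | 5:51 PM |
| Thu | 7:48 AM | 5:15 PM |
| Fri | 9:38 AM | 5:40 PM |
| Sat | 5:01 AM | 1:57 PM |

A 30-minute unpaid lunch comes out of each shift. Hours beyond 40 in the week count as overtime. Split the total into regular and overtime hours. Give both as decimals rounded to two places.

Regular 40.00 hours, overtime 2.08 hours

Tue: 10:14 AM–6:27 PM = 8 h 13 min; less 30 min break → 7 h 43 min
Wed: 7:54 AM–5:51 PM = 9 h 57 min; less 30 min break → 9 h 27 min
Thu: 7:48 AM–5:15 PM = 9 h 27 min; less 30 min break → 8 h 57 min
Fri: 9:38 AM–5:40 PM = 8 h 2 min; less 30 min break → 7 h 32 min
Sat: 5:01 AM–1:57 PM = 8 h 56 min; less 30 min break → 8 h 26 min
Total worked: 42 h 5 min = 42.08 h.
Threshold 40 h → overtime 2 h 5 min, regular 40 h 0 min.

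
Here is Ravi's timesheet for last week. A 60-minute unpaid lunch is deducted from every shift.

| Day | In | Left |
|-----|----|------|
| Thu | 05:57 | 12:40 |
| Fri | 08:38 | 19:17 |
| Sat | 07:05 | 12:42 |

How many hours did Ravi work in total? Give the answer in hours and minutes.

19 h 59 min

Thu: 05:57–12:40 = 6 h 43 min; less 60 min break → 5 h 43 min
Fri: 08:38–19:17 = 10 h 39 min; less 60 min break → 9 h 39 min
Sat: 07:05–12:42 = 5 h 37 min; less 60 min break → 4 h 37 min
Total: 5 h 43 min + 9 h 39 min + 4 h 37 min = 19 h 59 min.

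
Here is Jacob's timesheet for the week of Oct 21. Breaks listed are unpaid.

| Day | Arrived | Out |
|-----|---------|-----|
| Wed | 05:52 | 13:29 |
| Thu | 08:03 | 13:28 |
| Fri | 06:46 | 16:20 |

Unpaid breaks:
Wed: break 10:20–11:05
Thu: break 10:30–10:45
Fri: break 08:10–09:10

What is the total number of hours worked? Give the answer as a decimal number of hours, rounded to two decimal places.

20.60 hours

Wed: 05:52–13:29 = 7 h 37 min; less 45 min break → 6 h 52 min
Thu: 08:03–13:28 = 5 h 25 min; less 15 min break → 5 h 10 min
Fri: 06:46–16:20 = 9 h 34 min; less 60 min break → 8 h 34 min
Total: 6 h 52 min + 5 h 10 min + 8 h 34 min = 20 h 36 min.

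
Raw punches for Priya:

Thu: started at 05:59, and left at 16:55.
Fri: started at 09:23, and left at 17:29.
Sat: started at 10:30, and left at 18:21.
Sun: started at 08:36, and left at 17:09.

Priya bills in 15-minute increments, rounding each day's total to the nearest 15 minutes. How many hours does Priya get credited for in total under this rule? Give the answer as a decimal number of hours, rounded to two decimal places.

35.25 hours

Thu: 05:59–16:55 = 10 h 56 min → rounds to 11 h 0 min
Fri: 09:23–17:29 = 8 h 6 min → rounds to 8 h 0 min
Sat: 10:30–18:21 = 7 h 51 min → rounds to 7 h 45 min
Sun: 08:36–17:09 = 8 h 33 min → rounds to 8 h 30 min
Total credited: 35 h 15 min.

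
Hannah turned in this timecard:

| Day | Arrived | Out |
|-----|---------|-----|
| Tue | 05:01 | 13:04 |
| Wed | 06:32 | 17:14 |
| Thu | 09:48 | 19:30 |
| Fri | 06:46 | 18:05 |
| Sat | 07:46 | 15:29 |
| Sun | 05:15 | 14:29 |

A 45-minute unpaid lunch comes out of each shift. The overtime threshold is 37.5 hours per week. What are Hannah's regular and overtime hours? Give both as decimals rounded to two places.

Regular 37.50 hours, overtime 14.72 hours

Tue: 05:01–13:04 = 8 h 3 min; less 45 min break → 7 h 18 min
Wed: 06:32–17:14 = 10 h 42 min; less 45 min break → 9 h 57 min
Thu: 09:48–19:30 = 9 h 42 min; less 45 min break → 8 h 57 min
Fri: 06:46–18:05 = 11 h 19 min; less 45 min break → 10 h 34 min
Sat: 07:46–15:29 = 7 h 43 min; less 45 min break → 6 h 58 min
Sun: 05:15–14:29 = 9 h 14 min; less 45 min break → 8 h 29 min
Total worked: 52 h 13 min = 52.22 h.
Threshold 37.5 h → overtime 14 h 43 min, regular 37 h 30 min.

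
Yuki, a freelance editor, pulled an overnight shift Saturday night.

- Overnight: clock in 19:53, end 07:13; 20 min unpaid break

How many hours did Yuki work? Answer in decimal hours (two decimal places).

Overnight: 19:53 → midnight = 4 h 7 min; midnight → 07:13 = 7 h 13 min; span 11 h 20 min; less 20 min break → 11 h 0 min

11.00 hours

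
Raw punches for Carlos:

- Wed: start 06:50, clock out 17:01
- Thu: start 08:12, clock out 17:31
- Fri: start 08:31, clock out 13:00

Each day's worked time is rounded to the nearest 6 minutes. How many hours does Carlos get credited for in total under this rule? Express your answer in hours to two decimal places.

24.00 hours

Wed: 06:50–17:01 = 10 h 11 min → rounds to 10 h 12 min
Thu: 08:12–17:31 = 9 h 19 min → rounds to 9 h 18 min
Fri: 08:31–13:00 = 4 h 29 min → rounds to 4 h 30 min
Total credited: 24 h 0 min.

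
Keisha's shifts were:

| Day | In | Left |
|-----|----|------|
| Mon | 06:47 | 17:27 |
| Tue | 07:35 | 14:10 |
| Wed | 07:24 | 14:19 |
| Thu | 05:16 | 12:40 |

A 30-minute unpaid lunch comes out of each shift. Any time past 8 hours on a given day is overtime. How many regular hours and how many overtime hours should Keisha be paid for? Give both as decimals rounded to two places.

Mon: 06:47–17:27 = 10 h 40 min; less 30 min break → 10 h 10 min
Tue: 07:35–14:10 = 6 h 35 min; less 30 min break → 6 h 5 min
Wed: 07:24–14:19 = 6 h 55 min; less 30 min break → 6 h 25 min
Thu: 05:16–12:40 = 7 h 24 min; less 30 min break → 6 h 54 min
Mon reg 8 h 0 min / OT 2 h 10 min; Tue reg 6 h 5 min / OT 0 h 0 min; Wed reg 6 h 25 min / OT 0 h 0 min; Thu reg 6 h 54 min / OT 0 h 0 min.
Totals: regular 27 h 24 min, overtime 2 h 10 min.

Regular 27.40 hours, overtime 2.17 hours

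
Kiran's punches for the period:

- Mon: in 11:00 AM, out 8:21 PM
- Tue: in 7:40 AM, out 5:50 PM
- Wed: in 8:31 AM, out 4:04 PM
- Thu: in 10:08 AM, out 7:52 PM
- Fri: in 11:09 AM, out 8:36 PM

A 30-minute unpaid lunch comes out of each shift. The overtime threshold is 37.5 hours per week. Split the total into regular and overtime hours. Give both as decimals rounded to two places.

Mon: 11:00 AM–8:21 PM = 9 h 21 min; less 30 min break → 8 h 51 min
Tue: 7:40 AM–5:50 PM = 10 h 10 min; less 30 min break → 9 h 40 min
Wed: 8:31 AM–4:04 PM = 7 h 33 min; less 30 min break → 7 h 3 min
Thu: 10:08 AM–7:52 PM = 9 h 44 min; less 30 min break → 9 h 14 min
Fri: 11:09 AM–8:36 PM = 9 h 27 min; less 30 min break → 8 h 57 min
Total worked: 43 h 45 min = 43.75 h.
Threshold 37.5 h → overtime 6 h 15 min, regular 37 h 30 min.

Regular 37.50 hours, overtime 6.25 hours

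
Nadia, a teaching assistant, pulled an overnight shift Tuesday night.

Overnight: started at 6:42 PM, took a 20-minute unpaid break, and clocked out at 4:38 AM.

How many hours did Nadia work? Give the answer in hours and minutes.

9 h 36 min

Overnight: 6:42 PM → midnight = 5 h 18 min; midnight → 4:38 AM = 4 h 38 min; span 9 h 56 min; less 20 min break → 9 h 36 min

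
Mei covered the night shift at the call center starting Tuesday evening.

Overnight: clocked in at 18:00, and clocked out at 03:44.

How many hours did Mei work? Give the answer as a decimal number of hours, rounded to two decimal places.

Overnight: 18:00 → midnight = 6 h 0 min; midnight → 03:44 = 3 h 44 min; span 9 h 44 min

9.73 hours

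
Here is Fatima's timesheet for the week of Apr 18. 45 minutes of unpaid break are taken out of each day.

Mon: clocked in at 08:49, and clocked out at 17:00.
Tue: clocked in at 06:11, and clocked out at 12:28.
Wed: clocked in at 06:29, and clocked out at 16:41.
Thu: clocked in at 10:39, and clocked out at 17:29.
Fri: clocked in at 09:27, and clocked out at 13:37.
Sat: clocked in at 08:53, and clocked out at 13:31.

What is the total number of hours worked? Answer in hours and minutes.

35 h 48 min

Mon: 08:49–17:00 = 8 h 11 min; less 45 min break → 7 h 26 min
Tue: 06:11–12:28 = 6 h 17 min; less 45 min break → 5 h 32 min
Wed: 06:29–16:41 = 10 h 12 min; less 45 min break → 9 h 27 min
Thu: 10:39–17:29 = 6 h 50 min; less 45 min break → 6 h 5 min
Fri: 09:27–13:37 = 4 h 10 min; less 45 min break → 3 h 25 min
Sat: 08:53–13:31 = 4 h 38 min; less 45 min break → 3 h 53 min
Total: 7 h 26 min + 5 h 32 min + 9 h 27 min + 6 h 5 min + 3 h 25 min + 3 h 53 min = 35 h 48 min.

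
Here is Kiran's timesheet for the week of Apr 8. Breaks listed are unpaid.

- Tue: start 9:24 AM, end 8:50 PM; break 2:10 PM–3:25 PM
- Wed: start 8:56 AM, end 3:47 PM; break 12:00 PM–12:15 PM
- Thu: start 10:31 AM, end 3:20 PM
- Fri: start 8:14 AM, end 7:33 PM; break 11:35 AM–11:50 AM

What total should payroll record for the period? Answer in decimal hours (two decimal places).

32.67 hours

Tue: 9:24 AM–8:50 PM = 11 h 26 min; less 75 min break → 10 h 11 min
Wed: 8:56 AM–3:47 PM = 6 h 51 min; less 15 min break → 6 h 36 min
Thu: 10:31 AM–3:20 PM = 4 h 49 min
Fri: 8:14 AM–7:33 PM = 11 h 19 min; less 15 min break → 11 h 4 min
Total: 10 h 11 min + 6 h 36 min + 4 h 49 min + 11 h 4 min = 32 h 40 min.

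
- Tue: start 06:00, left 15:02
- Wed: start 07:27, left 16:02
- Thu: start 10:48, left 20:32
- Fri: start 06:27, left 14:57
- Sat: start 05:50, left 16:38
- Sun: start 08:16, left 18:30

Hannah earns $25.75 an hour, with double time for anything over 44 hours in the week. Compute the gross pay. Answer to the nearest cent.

$1796.49

Tue: 06:00–15:02 = 9 h 2 min
Wed: 07:27–16:02 = 8 h 35 min
Thu: 10:48–20:32 = 9 h 44 min
Fri: 06:27–14:57 = 8 h 30 min
Sat: 05:50–16:38 = 10 h 48 min
Sun: 08:16–18:30 = 10 h 14 min
Total worked: 56 h 53 min = 3413 min.
Regular 44 h 0 min = 2640 min at $25.75/h; overtime 12 h 53 min = 773 min at $51.50/h.
Pay = (2640 × $25.75 + 773 × $51.50) ÷ 60 = $1796.49.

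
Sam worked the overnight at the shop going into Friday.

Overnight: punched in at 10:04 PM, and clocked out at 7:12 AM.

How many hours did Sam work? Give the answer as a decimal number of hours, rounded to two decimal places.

9.13 hours

Overnight: 10:04 PM → midnight = 1 h 56 min; midnight → 7:12 AM = 7 h 12 min; span 9 h 8 min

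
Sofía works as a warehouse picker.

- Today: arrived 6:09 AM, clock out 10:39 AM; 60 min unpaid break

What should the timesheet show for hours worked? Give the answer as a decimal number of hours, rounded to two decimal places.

Today: 6:09 AM–10:39 AM = 4 h 30 min; less 60 min break → 3 h 30 min

3.50 hours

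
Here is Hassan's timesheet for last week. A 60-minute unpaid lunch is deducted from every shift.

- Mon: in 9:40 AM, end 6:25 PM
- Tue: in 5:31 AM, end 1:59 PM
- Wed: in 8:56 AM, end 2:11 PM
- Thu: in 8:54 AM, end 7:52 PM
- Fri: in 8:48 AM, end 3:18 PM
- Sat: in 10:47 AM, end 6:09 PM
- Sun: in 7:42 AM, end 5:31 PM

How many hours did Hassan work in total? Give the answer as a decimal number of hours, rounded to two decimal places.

Mon: 9:40 AM–6:25 PM = 8 h 45 min; less 60 min break → 7 h 45 min
Tue: 5:31 AM–1:59 PM = 8 h 28 min; less 60 min break → 7 h 28 min
Wed: 8:56 AM–2:11 PM = 5 h 15 min; less 60 min break → 4 h 15 min
Thu: 8:54 AM–7:52 PM = 10 h 58 min; less 60 min break → 9 h 58 min
Fri: 8:48 AM–3:18 PM = 6 h 30 min; less 60 min break → 5 h 30 min
Sat: 10:47 AM–6:09 PM = 7 h 22 min; less 60 min break → 6 h 22 min
Sun: 7:42 AM–5:31 PM = 9 h 49 min; less 60 min break → 8 h 49 min
Total: 7 h 45 min + 7 h 28 min + 4 h 15 min + 9 h 58 min + 5 h 30 min + 6 h 22 min + 8 h 49 min = 50 h 7 min.

50.12 hours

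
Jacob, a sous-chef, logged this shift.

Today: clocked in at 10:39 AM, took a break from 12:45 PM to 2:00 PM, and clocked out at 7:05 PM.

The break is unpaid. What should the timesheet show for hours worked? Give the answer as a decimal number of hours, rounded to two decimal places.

Today: 10:39 AM–7:05 PM = 8 h 26 min; less 75 min break → 7 h 11 min

7.18 hours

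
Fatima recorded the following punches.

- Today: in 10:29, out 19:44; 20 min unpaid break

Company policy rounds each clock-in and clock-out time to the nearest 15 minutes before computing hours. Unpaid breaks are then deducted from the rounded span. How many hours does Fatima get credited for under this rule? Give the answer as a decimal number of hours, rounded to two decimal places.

Today: in 10:29→10:30, out 19:44→19:45; 9 h 15 min − 20 min = 8 h 55 min

8.92 hours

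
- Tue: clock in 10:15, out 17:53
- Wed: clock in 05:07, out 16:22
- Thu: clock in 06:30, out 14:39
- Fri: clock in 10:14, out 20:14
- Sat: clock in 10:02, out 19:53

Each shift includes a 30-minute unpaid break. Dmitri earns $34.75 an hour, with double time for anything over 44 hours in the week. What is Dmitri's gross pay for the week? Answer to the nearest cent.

$1555.64

Tue: 10:15–17:53 = 7 h 38 min; less 30 min break → 7 h 8 min
Wed: 05:07–16:22 = 11 h 15 min; less 30 min break → 10 h 45 min
Thu: 06:30–14:39 = 8 h 9 min; less 30 min break → 7 h 39 min
Fri: 10:14–20:14 = 10 h 0 min; less 30 min break → 9 h 30 min
Sat: 10:02–19:53 = 9 h 51 min; less 30 min break → 9 h 21 min
Total worked: 44 h 23 min = 2663 min.
Regular 44 h 0 min = 2640 min at $34.75/h; overtime 0 h 23 min = 23 min at $69.50/h.
Pay = (2640 × $34.75 + 23 × $69.50) ÷ 60 = $1555.64.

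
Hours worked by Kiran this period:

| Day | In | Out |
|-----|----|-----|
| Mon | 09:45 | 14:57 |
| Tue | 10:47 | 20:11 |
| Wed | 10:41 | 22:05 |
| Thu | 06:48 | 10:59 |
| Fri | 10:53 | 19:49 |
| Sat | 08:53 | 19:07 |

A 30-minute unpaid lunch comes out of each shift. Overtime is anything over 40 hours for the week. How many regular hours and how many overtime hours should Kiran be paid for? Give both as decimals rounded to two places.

Regular 40.00 hours, overtime 6.35 hours

Mon: 09:45–14:57 = 5 h 12 min; less 30 min break → 4 h 42 min
Tue: 10:47–20:11 = 9 h 24 min; less 30 min break → 8 h 54 min
Wed: 10:41–22:05 = 11 h 24 min; less 30 min break → 10 h 54 min
Thu: 06:48–10:59 = 4 h 11 min; less 30 min break → 3 h 41 min
Fri: 10:53–19:49 = 8 h 56 min; less 30 min break → 8 h 26 min
Sat: 08:53–19:07 = 10 h 14 min; less 30 min break → 9 h 44 min
Total worked: 46 h 21 min = 46.35 h.
Threshold 40 h → overtime 6 h 21 min, regular 40 h 0 min.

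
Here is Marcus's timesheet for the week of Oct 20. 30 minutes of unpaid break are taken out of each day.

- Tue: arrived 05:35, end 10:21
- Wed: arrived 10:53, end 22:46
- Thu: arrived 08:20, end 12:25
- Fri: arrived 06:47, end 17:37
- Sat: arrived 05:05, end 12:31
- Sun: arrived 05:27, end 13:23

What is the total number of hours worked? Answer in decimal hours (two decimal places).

Tue: 05:35–10:21 = 4 h 46 min; less 30 min break → 4 h 16 min
Wed: 10:53–22:46 = 11 h 53 min; less 30 min break → 11 h 23 min
Thu: 08:20–12:25 = 4 h 5 min; less 30 min break → 3 h 35 min
Fri: 06:47–17:37 = 10 h 50 min; less 30 min break → 10 h 20 min
Sat: 05:05–12:31 = 7 h 26 min; less 30 min break → 6 h 56 min
Sun: 05:27–13:23 = 7 h 56 min; less 30 min break → 7 h 26 min
Total: 4 h 16 min + 11 h 23 min + 3 h 35 min + 10 h 20 min + 6 h 56 min + 7 h 26 min = 43 h 56 min.

43.93 hours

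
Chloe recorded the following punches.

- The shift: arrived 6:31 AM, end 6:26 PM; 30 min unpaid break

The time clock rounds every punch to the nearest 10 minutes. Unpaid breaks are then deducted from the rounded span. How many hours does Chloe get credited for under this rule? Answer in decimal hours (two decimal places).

The shift: in 6:31 AM→6:30 AM, out 6:26 PM→6:30 PM; 12 h 0 min − 30 min = 11 h 30 min

11.50 hours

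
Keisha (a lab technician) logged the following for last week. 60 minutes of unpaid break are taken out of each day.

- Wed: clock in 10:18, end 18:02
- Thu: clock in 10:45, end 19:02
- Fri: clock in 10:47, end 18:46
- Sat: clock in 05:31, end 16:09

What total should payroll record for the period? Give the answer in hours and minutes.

30 h 38 min

Wed: 10:18–18:02 = 7 h 44 min; less 60 min break → 6 h 44 min
Thu: 10:45–19:02 = 8 h 17 min; less 60 min break → 7 h 17 min
Fri: 10:47–18:46 = 7 h 59 min; less 60 min break → 6 h 59 min
Sat: 05:31–16:09 = 10 h 38 min; less 60 min break → 9 h 38 min
Total: 6 h 44 min + 7 h 17 min + 6 h 59 min + 9 h 38 min = 30 h 38 min.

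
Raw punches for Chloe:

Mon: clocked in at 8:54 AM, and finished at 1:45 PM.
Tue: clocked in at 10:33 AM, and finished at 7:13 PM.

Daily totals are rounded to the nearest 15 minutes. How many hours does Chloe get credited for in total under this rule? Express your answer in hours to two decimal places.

13.50 hours

Mon: 8:54 AM–1:45 PM = 4 h 51 min → rounds to 4 h 45 min
Tue: 10:33 AM–7:13 PM = 8 h 40 min → rounds to 8 h 45 min
Total credited: 13 h 30 min.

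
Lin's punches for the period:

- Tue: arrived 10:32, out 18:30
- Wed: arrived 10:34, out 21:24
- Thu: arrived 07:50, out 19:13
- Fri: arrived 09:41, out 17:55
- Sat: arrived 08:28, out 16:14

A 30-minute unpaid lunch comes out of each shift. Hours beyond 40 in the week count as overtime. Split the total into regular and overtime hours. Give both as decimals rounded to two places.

Regular 40.00 hours, overtime 3.68 hours

Tue: 10:32–18:30 = 7 h 58 min; less 30 min break → 7 h 28 min
Wed: 10:34–21:24 = 10 h 50 min; less 30 min break → 10 h 20 min
Thu: 07:50–19:13 = 11 h 23 min; less 30 min break → 10 h 53 min
Fri: 09:41–17:55 = 8 h 14 min; less 30 min break → 7 h 44 min
Sat: 08:28–16:14 = 7 h 46 min; less 30 min break → 7 h 16 min
Total worked: 43 h 41 min = 43.68 h.
Threshold 40 h → overtime 3 h 41 min, regular 40 h 0 min.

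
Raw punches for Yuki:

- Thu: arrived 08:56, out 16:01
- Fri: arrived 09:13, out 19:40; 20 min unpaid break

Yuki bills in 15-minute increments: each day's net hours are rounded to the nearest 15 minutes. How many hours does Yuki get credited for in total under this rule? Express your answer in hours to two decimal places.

Thu: 08:56–16:01 = 7 h 5 min → rounds to 7 h 0 min
Fri: 09:13–19:40 = 10 h 27 min − 20 min = 10 h 7 min → rounds to 10 h 0 min
Total credited: 17 h 0 min.

17.00 hours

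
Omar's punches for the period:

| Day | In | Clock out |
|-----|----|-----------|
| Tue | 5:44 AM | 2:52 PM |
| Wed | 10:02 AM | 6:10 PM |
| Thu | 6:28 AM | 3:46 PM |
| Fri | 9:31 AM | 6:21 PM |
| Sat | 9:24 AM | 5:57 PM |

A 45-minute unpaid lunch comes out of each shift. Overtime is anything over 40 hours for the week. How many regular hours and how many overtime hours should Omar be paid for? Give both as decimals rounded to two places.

Tue: 5:44 AM–2:52 PM = 9 h 8 min; less 45 min break → 8 h 23 min
Wed: 10:02 AM–6:10 PM = 8 h 8 min; less 45 min break → 7 h 23 min
Thu: 6:28 AM–3:46 PM = 9 h 18 min; less 45 min break → 8 h 33 min
Fri: 9:31 AM–6:21 PM = 8 h 50 min; less 45 min break → 8 h 5 min
Sat: 9:24 AM–5:57 PM = 8 h 33 min; less 45 min break → 7 h 48 min
Total worked: 40 h 12 min = 40.20 h.
Threshold 40 h → overtime 0 h 12 min, regular 40 h 0 min.

Regular 40.00 hours, overtime 0.20 hours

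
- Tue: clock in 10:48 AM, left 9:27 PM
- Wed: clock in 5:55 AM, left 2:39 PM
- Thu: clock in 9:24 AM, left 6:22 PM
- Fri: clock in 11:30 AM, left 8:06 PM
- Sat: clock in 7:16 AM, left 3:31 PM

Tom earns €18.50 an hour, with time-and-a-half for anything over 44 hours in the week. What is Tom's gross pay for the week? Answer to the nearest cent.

Tue: 10:48 AM–9:27 PM = 10 h 39 min
Wed: 5:55 AM–2:39 PM = 8 h 44 min
Thu: 9:24 AM–6:22 PM = 8 h 58 min
Fri: 11:30 AM–8:06 PM = 8 h 36 min
Sat: 7:16 AM–3:31 PM = 8 h 15 min
Total worked: 45 h 12 min = 2712 min.
Regular 44 h 0 min = 2640 min at €18.50/h; overtime 1 h 12 min = 72 min at €27.75/h.
Pay = (2640 × €18.50 + 72 × €27.75) ÷ 60 = €847.30.

€847.30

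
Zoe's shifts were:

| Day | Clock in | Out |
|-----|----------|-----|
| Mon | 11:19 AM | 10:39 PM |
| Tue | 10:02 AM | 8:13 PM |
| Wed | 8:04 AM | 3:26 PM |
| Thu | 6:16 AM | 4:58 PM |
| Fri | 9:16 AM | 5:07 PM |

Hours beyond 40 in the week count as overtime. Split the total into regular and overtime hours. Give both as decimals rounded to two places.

Mon: 11:19 AM–10:39 PM = 11 h 20 min
Tue: 10:02 AM–8:13 PM = 10 h 11 min
Wed: 8:04 AM–3:26 PM = 7 h 22 min
Thu: 6:16 AM–4:58 PM = 10 h 42 min
Fri: 9:16 AM–5:07 PM = 7 h 51 min
Total worked: 47 h 26 min = 47.43 h.
Threshold 40 h → overtime 7 h 26 min, regular 40 h 0 min.

Regular 40.00 hours, overtime 7.43 hours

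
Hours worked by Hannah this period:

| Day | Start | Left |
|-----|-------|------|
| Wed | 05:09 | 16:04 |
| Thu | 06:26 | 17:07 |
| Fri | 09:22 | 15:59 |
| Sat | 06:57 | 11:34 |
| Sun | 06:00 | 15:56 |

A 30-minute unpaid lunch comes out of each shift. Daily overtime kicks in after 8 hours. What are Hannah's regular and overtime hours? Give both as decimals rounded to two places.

Wed: 05:09–16:04 = 10 h 55 min; less 30 min break → 10 h 25 min
Thu: 06:26–17:07 = 10 h 41 min; less 30 min break → 10 h 11 min
Fri: 09:22–15:59 = 6 h 37 min; less 30 min break → 6 h 7 min
Sat: 06:57–11:34 = 4 h 37 min; less 30 min break → 4 h 7 min
Sun: 06:00–15:56 = 9 h 56 min; less 30 min break → 9 h 26 min
Wed reg 8 h 0 min / OT 2 h 25 min; Thu reg 8 h 0 min / OT 2 h 11 min; Fri reg 6 h 7 min / OT 0 h 0 min; Sat reg 4 h 7 min / OT 0 h 0 min; Sun reg 8 h 0 min / OT 1 h 26 min.
Totals: regular 34 h 14 min, overtime 6 h 2 min.

Regular 34.23 hours, overtime 6.03 hours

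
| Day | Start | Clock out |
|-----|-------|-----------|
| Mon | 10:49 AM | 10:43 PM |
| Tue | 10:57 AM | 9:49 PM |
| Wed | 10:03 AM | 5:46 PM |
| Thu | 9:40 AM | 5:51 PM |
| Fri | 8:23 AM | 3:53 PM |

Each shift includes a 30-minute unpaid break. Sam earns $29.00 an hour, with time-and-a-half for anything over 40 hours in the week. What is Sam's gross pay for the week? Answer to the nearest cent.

$1319.50

Mon: 10:49 AM–10:43 PM = 11 h 54 min; less 30 min break → 11 h 24 min
Tue: 10:57 AM–9:49 PM = 10 h 52 min; less 30 min break → 10 h 22 min
Wed: 10:03 AM–5:46 PM = 7 h 43 min; less 30 min break → 7 h 13 min
Thu: 9:40 AM–5:51 PM = 8 h 11 min; less 30 min break → 7 h 41 min
Fri: 8:23 AM–3:53 PM = 7 h 30 min; less 30 min break → 7 h 0 min
Total worked: 43 h 40 min = 2620 min.
Regular 40 h 0 min = 2400 min at $29.00/h; overtime 3 h 40 min = 220 min at $43.50/h.
Pay = (2400 × $29.00 + 220 × $43.50) ÷ 60 = $1319.50.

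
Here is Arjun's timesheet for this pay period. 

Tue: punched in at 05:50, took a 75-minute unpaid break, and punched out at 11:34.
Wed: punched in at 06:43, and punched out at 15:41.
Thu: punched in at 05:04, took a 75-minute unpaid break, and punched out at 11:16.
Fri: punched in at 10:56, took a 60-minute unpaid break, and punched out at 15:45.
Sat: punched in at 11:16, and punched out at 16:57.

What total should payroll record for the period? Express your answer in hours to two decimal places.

27.90 hours

Tue: 05:50–11:34 = 5 h 44 min; less 75 min break → 4 h 29 min
Wed: 06:43–15:41 = 8 h 58 min
Thu: 05:04–11:16 = 6 h 12 min; less 75 min break → 4 h 57 min
Fri: 10:56–15:45 = 4 h 49 min; less 60 min break → 3 h 49 min
Sat: 11:16–16:57 = 5 h 41 min
Total: 4 h 29 min + 8 h 58 min + 4 h 57 min + 3 h 49 min + 5 h 41 min = 27 h 54 min.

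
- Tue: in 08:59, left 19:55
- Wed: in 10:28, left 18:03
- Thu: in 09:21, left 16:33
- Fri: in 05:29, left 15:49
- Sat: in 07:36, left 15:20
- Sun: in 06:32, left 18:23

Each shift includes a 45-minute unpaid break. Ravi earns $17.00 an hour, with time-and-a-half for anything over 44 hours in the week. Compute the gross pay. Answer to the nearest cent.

$929.90

Tue: 08:59–19:55 = 10 h 56 min; less 45 min break → 10 h 11 min
Wed: 10:28–18:03 = 7 h 35 min; less 45 min break → 6 h 50 min
Thu: 09:21–16:33 = 7 h 12 min; less 45 min break → 6 h 27 min
Fri: 05:29–15:49 = 10 h 20 min; less 45 min break → 9 h 35 min
Sat: 07:36–15:20 = 7 h 44 min; less 45 min break → 6 h 59 min
Sun: 06:32–18:23 = 11 h 51 min; less 45 min break → 11 h 6 min
Total worked: 51 h 8 min = 3068 min.
Regular 44 h 0 min = 2640 min at $17.00/h; overtime 7 h 8 min = 428 min at $25.50/h.
Pay = (2640 × $17.00 + 428 × $25.50) ÷ 60 = $929.90.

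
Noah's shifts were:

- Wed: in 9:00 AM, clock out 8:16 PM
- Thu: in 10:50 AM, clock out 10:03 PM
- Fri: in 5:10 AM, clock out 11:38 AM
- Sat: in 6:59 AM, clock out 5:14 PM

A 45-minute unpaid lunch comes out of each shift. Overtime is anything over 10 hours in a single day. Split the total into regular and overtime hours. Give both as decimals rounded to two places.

Wed: 9:00 AM–8:16 PM = 11 h 16 min; less 45 min break → 10 h 31 min
Thu: 10:50 AM–10:03 PM = 11 h 13 min; less 45 min break → 10 h 28 min
Fri: 5:10 AM–11:38 AM = 6 h 28 min; less 45 min break → 5 h 43 min
Sat: 6:59 AM–5:14 PM = 10 h 15 min; less 45 min break → 9 h 30 min
Wed reg 10 h 0 min / OT 0 h 31 min; Thu reg 10 h 0 min / OT 0 h 28 min; Fri reg 5 h 43 min / OT 0 h 0 min; Sat reg 9 h 30 min / OT 0 h 0 min.
Totals: regular 35 h 13 min, overtime 0 h 59 min.

Regular 35.22 hours, overtime 0.98 hours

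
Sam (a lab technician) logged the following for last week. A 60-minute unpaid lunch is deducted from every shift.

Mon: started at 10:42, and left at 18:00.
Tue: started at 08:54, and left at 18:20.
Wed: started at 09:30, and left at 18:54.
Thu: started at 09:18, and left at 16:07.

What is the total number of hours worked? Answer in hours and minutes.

Mon: 10:42–18:00 = 7 h 18 min; less 60 min break → 6 h 18 min
Tue: 08:54–18:20 = 9 h 26 min; less 60 min break → 8 h 26 min
Wed: 09:30–18:54 = 9 h 24 min; less 60 min break → 8 h 24 min
Thu: 09:18–16:07 = 6 h 49 min; less 60 min break → 5 h 49 min
Total: 6 h 18 min + 8 h 26 min + 8 h 24 min + 5 h 49 min = 28 h 57 min.

28 h 57 min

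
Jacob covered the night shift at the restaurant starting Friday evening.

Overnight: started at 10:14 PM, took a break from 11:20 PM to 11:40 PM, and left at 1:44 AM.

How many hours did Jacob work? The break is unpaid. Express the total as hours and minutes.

3 h 10 min

Overnight: 10:14 PM → midnight = 1 h 46 min; midnight → 1:44 AM = 1 h 44 min; span 3 h 30 min; less 20 min break → 3 h 10 min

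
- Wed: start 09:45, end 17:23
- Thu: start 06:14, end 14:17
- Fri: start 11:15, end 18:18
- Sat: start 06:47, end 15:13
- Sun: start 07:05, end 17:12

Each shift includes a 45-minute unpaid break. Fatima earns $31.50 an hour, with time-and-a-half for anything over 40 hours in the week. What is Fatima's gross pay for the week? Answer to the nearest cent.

$1182.30

Wed: 09:45–17:23 = 7 h 38 min; less 45 min break → 6 h 53 min
Thu: 06:14–14:17 = 8 h 3 min; less 45 min break → 7 h 18 min
Fri: 11:15–18:18 = 7 h 3 min; less 45 min break → 6 h 18 min
Sat: 06:47–15:13 = 8 h 26 min; less 45 min break → 7 h 41 min
Sun: 07:05–17:12 = 10 h 7 min; less 45 min break → 9 h 22 min
Total worked: 37 h 32 min = 2252 min.
Regular 37 h 32 min = 2252 min at $31.50/h; overtime 0 h 0 min = 0 min at $47.25/h.
Pay = (2252 × $31.50 + 0 × $47.25) ÷ 60 = $1182.30.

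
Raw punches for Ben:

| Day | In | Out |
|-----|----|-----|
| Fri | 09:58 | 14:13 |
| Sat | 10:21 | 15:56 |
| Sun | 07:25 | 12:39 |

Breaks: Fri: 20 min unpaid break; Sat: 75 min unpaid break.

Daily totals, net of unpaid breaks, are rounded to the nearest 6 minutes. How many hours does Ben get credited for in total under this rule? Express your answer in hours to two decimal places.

Fri: 09:58–14:13 = 4 h 15 min − 20 min = 3 h 55 min → rounds to 3 h 54 min
Sat: 10:21–15:56 = 5 h 35 min − 75 min = 4 h 20 min → rounds to 4 h 18 min
Sun: 07:25–12:39 = 5 h 14 min → rounds to 5 h 12 min
Total credited: 13 h 24 min.

13.40 hours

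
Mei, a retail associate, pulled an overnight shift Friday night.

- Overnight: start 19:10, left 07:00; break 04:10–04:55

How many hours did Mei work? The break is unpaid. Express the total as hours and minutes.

11 h 5 min

Overnight: 19:10 → midnight = 4 h 50 min; midnight → 07:00 = 7 h 0 min; span 11 h 50 min; less 45 min break → 11 h 5 min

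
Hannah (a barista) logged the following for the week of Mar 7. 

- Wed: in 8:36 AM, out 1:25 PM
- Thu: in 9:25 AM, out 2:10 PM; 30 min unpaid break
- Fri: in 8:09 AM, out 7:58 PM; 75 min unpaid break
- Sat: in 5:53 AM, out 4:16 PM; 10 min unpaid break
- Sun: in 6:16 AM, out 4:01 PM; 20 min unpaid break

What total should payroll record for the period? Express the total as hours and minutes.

39 h 16 min

Wed: 8:36 AM–1:25 PM = 4 h 49 min
Thu: 9:25 AM–2:10 PM = 4 h 45 min; less 30 min break → 4 h 15 min
Fri: 8:09 AM–7:58 PM = 11 h 49 min; less 75 min break → 10 h 34 min
Sat: 5:53 AM–4:16 PM = 10 h 23 min; less 10 min break → 10 h 13 min
Sun: 6:16 AM–4:01 PM = 9 h 45 min; less 20 min break → 9 h 25 min
Total: 4 h 49 min + 4 h 15 min + 10 h 34 min + 10 h 13 min + 9 h 25 min = 39 h 16 min.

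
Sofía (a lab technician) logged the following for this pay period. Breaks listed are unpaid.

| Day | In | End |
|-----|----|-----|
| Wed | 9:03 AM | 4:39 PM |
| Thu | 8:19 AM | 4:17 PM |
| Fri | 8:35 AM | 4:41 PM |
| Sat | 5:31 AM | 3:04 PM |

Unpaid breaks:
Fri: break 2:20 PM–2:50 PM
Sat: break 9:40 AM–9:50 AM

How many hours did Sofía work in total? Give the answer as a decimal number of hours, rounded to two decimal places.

Wed: 9:03 AM–4:39 PM = 7 h 36 min
Thu: 8:19 AM–4:17 PM = 7 h 58 min
Fri: 8:35 AM–4:41 PM = 8 h 6 min; less 30 min break → 7 h 36 min
Sat: 5:31 AM–3:04 PM = 9 h 33 min; less 10 min break → 9 h 23 min
Total: 7 h 36 min + 7 h 58 min + 7 h 36 min + 9 h 23 min = 32 h 33 min.

32.55 hours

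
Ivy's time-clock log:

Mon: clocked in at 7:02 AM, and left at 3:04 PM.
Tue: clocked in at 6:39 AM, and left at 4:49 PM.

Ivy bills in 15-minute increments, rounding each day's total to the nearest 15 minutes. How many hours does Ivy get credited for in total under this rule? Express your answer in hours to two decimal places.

18.25 hours

Mon: 7:02 AM–3:04 PM = 8 h 2 min → rounds to 8 h 0 min
Tue: 6:39 AM–4:49 PM = 10 h 10 min → rounds to 10 h 15 min
Total credited: 18 h 15 min.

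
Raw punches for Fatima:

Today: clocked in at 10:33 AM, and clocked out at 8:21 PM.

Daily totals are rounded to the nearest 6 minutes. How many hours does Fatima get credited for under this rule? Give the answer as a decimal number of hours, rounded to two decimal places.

Today: 10:33 AM–8:21 PM = 9 h 48 min → rounds to 9 h 48 min

9.80 hours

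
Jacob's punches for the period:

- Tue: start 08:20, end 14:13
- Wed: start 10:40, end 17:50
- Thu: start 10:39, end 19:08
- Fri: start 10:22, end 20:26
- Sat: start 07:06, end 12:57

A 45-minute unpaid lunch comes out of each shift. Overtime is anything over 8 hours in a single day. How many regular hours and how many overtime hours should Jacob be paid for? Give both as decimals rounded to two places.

Regular 32.38 hours, overtime 1.32 hours

Tue: 08:20–14:13 = 5 h 53 min; less 45 min break → 5 h 8 min
Wed: 10:40–17:50 = 7 h 10 min; less 45 min break → 6 h 25 min
Thu: 10:39–19:08 = 8 h 29 min; less 45 min break → 7 h 44 min
Fri: 10:22–20:26 = 10 h 4 min; less 45 min break → 9 h 19 min
Sat: 07:06–12:57 = 5 h 51 min; less 45 min break → 5 h 6 min
Tue reg 5 h 8 min / OT 0 h 0 min; Wed reg 6 h 25 min / OT 0 h 0 min; Thu reg 7 h 44 min / OT 0 h 0 min; Fri reg 8 h 0 min / OT 1 h 19 min; Sat reg 5 h 6 min / OT 0 h 0 min.
Totals: regular 32 h 23 min, overtime 1 h 19 min.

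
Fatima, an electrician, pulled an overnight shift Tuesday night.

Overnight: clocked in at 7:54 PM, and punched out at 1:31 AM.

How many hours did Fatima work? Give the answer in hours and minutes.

5 h 37 min

Overnight: 7:54 PM → midnight = 4 h 6 min; midnight → 1:31 AM = 1 h 31 min; span 5 h 37 min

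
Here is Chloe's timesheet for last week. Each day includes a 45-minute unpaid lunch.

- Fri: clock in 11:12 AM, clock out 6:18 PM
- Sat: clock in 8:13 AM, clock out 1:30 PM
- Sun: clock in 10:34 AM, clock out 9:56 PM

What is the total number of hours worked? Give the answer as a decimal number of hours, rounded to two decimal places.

21.50 hours

Fri: 11:12 AM–6:18 PM = 7 h 6 min; less 45 min break → 6 h 21 min
Sat: 8:13 AM–1:30 PM = 5 h 17 min; less 45 min break → 4 h 32 min
Sun: 10:34 AM–9:56 PM = 11 h 22 min; less 45 min break → 10 h 37 min
Total: 6 h 21 min + 4 h 32 min + 10 h 37 min = 21 h 30 min.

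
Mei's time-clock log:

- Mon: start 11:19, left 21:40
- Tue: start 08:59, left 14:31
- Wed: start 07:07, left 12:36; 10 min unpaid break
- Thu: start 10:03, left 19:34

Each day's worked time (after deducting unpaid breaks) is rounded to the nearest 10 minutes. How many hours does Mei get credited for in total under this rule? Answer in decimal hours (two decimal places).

Mon: 11:19–21:40 = 10 h 21 min → rounds to 10 h 20 min
Tue: 08:59–14:31 = 5 h 32 min → rounds to 5 h 30 min
Wed: 07:07–12:36 = 5 h 29 min − 10 min = 5 h 19 min → rounds to 5 h 20 min
Thu: 10:03–19:34 = 9 h 31 min → rounds to 9 h 30 min
Total credited: 30 h 40 min.

30.67 hours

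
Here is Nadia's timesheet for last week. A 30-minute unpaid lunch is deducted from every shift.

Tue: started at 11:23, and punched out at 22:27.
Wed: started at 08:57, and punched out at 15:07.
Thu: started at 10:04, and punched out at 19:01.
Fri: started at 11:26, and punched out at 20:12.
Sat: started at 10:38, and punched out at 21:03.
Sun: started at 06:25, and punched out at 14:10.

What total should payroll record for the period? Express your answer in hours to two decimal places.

50.12 hours

Tue: 11:23–22:27 = 11 h 4 min; less 30 min break → 10 h 34 min
Wed: 08:57–15:07 = 6 h 10 min; less 30 min break → 5 h 40 min
Thu: 10:04–19:01 = 8 h 57 min; less 30 min break → 8 h 27 min
Fri: 11:26–20:12 = 8 h 46 min; less 30 min break → 8 h 16 min
Sat: 10:38–21:03 = 10 h 25 min; less 30 min break → 9 h 55 min
Sun: 06:25–14:10 = 7 h 45 min; less 30 min break → 7 h 15 min
Total: 10 h 34 min + 5 h 40 min + 8 h 27 min + 8 h 16 min + 9 h 55 min + 7 h 15 min = 50 h 7 min.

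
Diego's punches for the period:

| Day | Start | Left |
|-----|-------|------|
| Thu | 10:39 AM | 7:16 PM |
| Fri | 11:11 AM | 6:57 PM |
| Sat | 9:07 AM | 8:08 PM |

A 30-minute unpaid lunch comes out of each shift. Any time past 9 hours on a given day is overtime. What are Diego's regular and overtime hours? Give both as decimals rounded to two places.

Thu: 10:39 AM–7:16 PM = 8 h 37 min; less 30 min break → 8 h 7 min
Fri: 11:11 AM–6:57 PM = 7 h 46 min; less 30 min break → 7 h 16 min
Sat: 9:07 AM–8:08 PM = 11 h 1 min; less 30 min break → 10 h 31 min
Thu reg 8 h 7 min / OT 0 h 0 min; Fri reg 7 h 16 min / OT 0 h 0 min; Sat reg 9 h 0 min / OT 1 h 31 min.
Totals: regular 24 h 23 min, overtime 1 h 31 min.

Regular 24.38 hours, overtime 1.52 hours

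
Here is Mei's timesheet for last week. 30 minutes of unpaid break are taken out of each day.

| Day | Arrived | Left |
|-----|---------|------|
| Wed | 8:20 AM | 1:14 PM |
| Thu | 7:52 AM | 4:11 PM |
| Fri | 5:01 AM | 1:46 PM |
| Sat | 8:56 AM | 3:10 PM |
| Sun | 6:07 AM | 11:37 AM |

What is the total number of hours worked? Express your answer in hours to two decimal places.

31.20 hours

Wed: 8:20 AM–1:14 PM = 4 h 54 min; less 30 min break → 4 h 24 min
Thu: 7:52 AM–4:11 PM = 8 h 19 min; less 30 min break → 7 h 49 min
Fri: 5:01 AM–1:46 PM = 8 h 45 min; less 30 min break → 8 h 15 min
Sat: 8:56 AM–3:10 PM = 6 h 14 min; less 30 min break → 5 h 44 min
Sun: 6:07 AM–11:37 AM = 5 h 30 min; less 30 min break → 5 h 0 min
Total: 4 h 24 min + 7 h 49 min + 8 h 15 min + 5 h 44 min + 5 h 0 min = 31 h 12 min.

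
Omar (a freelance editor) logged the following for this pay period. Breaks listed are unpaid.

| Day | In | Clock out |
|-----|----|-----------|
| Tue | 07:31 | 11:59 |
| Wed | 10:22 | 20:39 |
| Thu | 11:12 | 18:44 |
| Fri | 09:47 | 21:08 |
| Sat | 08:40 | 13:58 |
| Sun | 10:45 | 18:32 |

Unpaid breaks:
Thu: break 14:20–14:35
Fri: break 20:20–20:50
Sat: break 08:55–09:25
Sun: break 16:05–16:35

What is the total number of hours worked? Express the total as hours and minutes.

Tue: 07:31–11:59 = 4 h 28 min
Wed: 10:22–20:39 = 10 h 17 min
Thu: 11:12–18:44 = 7 h 32 min; less 15 min break → 7 h 17 min
Fri: 09:47–21:08 = 11 h 21 min; less 30 min break → 10 h 51 min
Sat: 08:40–13:58 = 5 h 18 min; less 30 min break → 4 h 48 min
Sun: 10:45–18:32 = 7 h 47 min; less 30 min break → 7 h 17 min
Total: 4 h 28 min + 10 h 17 min + 7 h 17 min + 10 h 51 min + 4 h 48 min + 7 h 17 min = 44 h 58 min.

44 h 58 min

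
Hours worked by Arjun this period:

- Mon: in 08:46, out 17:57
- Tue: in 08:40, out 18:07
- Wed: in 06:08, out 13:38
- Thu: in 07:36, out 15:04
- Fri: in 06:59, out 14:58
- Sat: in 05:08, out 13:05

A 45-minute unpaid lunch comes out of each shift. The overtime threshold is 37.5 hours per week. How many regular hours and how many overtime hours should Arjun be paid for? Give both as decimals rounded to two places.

Mon: 08:46–17:57 = 9 h 11 min; less 45 min break → 8 h 26 min
Tue: 08:40–18:07 = 9 h 27 min; less 45 min break → 8 h 42 min
Wed: 06:08–13:38 = 7 h 30 min; less 45 min break → 6 h 45 min
Thu: 07:36–15:04 = 7 h 28 min; less 45 min break → 6 h 43 min
Fri: 06:59–14:58 = 7 h 59 min; less 45 min break → 7 h 14 min
Sat: 05:08–13:05 = 7 h 57 min; less 45 min break → 7 h 12 min
Total worked: 45 h 2 min = 45.03 h.
Threshold 37.5 h → overtime 7 h 32 min, regular 37 h 30 min.

Regular 37.50 hours, overtime 7.53 hours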